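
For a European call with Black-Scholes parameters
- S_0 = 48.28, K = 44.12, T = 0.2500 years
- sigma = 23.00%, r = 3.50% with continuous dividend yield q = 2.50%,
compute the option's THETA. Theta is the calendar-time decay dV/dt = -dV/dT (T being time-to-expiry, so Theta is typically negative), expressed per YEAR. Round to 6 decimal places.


d1 = 0.8627539291; d2 = 0.7477539291
phi(d1) = 0.2749652084; exp(-qT) = 0.9937694906; exp(-rT) = 0.9912881698
Theta = -S*exp(-qT)*phi(d1)*sigma/(2*sqrt(T)) - r*K*exp(-rT)*N(d2) + q*S*exp(-qT)*N(d1)
N(d1) = 0.8058636128; N(d2) = 0.7726957021; sqrt(T) = 0.5000000000
Term 1 = -48.2800 * 0.9937694906 * 0.2749652084 * 0.2300 / (2 * 0.5000000000) = -3.0342998984
Term 2 = -0.0350 * 44.1200 * 0.9912881698 * 0.7726957021 = -1.1828017761
Term 3 = 0.0250 * 48.2800 * 0.9937694906 * 0.8058636128 = 0.9666171051
Theta = -3.0342998984 + (-1.1828017761) + (0.9666171051) = -3.250485

Answer: Theta = -3.250485


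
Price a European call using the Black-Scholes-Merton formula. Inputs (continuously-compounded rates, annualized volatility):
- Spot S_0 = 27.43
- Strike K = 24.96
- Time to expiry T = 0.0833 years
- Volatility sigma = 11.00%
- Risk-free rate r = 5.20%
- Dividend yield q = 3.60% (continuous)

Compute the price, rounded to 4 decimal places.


d1 = (ln(S/K) + (r - q + 0.5*sigma^2) * T) / (sigma * sqrt(T)) = 3.03010549
d2 = d1 - sigma * sqrt(T) = 2.99835758
exp(-rT) = 0.99567777; exp(-qT) = 0.99700569
C = S_0 * exp(-qT) * N(d1) - K * exp(-rT) * N(d2)
N(d1) = 0.99877766; N(d2) = 0.99864281
C = 27.4300 * 0.99700569 * 0.99877766 - 24.9600 * 0.99567777 * 0.99864281 = 2.4960

Answer: Price = 2.4960


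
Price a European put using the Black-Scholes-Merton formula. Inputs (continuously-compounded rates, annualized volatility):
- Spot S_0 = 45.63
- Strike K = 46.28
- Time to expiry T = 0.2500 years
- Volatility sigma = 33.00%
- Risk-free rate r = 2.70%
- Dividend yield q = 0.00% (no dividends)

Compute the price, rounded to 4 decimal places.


Answer: Price = 3.1837

Derivation:
d1 = (ln(S/K) + (r - q + 0.5*sigma^2) * T) / (sigma * sqrt(T)) = 0.03768480
d2 = d1 - sigma * sqrt(T) = -0.12731520
exp(-rT) = 0.99327273; exp(-qT) = 1.00000000
P = K * exp(-rT) * N(-d2) - S_0 * exp(-qT) * N(-d1)
N(-d1) = 0.48496950; N(-d2) = 0.55065453
P = 46.2800 * 0.99327273 * 0.55065453 - 45.6300 * 1.00000000 * 0.48496950 = 3.1837


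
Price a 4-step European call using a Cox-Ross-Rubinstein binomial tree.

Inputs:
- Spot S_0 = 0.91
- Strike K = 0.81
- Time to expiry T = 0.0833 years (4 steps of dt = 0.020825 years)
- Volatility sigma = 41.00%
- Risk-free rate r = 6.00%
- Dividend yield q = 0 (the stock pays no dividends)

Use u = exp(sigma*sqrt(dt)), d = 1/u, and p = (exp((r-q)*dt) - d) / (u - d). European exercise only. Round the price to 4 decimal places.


dt = T/N = 0.020825
u = exp(sigma*sqrt(dt)) = 1.060952; d = 1/u = 0.942550
p = (exp((r-q)*dt) - d) / (u - d) = 0.495772
Discount per step: exp(-r*dt) = 0.998751
Stock lattice S(k, i) with i counting down-moves:
  k=0: S(0,0) = 0.9100
  k=1: S(1,0) = 0.9655; S(1,1) = 0.8577
  k=2: S(2,0) = 1.0243; S(2,1) = 0.9100; S(2,2) = 0.8084
  k=3: S(3,0) = 1.0867; S(3,1) = 0.9655; S(3,2) = 0.8577; S(3,3) = 0.7620
  k=4: S(4,0) = 1.1530; S(4,1) = 1.0243; S(4,2) = 0.9100; S(4,3) = 0.8084; S(4,4) = 0.7182
Terminal payoffs V(N, i) = max(S_T - K, 0):
  V(4,0) = 0.342987; V(4,1) = 0.214313; V(4,2) = 0.100000; V(4,3) = 0.000000; V(4,4) = 0.000000
Backward induction: V(k, i) = exp(-r*dt) * [p * V(k+1, i) + (1-p) * V(k+1, i+1)].
  V(3,0) = exp(-r*dt) * [p*0.342987 + (1-p)*0.214313] = 0.277759
  V(3,1) = exp(-r*dt) * [p*0.214313 + (1-p)*0.100000] = 0.156478
  V(3,2) = exp(-r*dt) * [p*0.100000 + (1-p)*0.000000] = 0.049515
  V(3,3) = exp(-r*dt) * [p*0.000000 + (1-p)*0.000000] = 0.000000
  V(2,0) = exp(-r*dt) * [p*0.277759 + (1-p)*0.156478] = 0.216335
  V(2,1) = exp(-r*dt) * [p*0.156478 + (1-p)*0.049515] = 0.102416
  V(2,2) = exp(-r*dt) * [p*0.049515 + (1-p)*0.000000] = 0.024518
  V(1,0) = exp(-r*dt) * [p*0.216335 + (1-p)*0.102416] = 0.158696
  V(1,1) = exp(-r*dt) * [p*0.102416 + (1-p)*0.024518] = 0.063059
  V(0,0) = exp(-r*dt) * [p*0.158696 + (1-p)*0.063059] = 0.110335

Answer: Price = V(0,0) = 0.1103


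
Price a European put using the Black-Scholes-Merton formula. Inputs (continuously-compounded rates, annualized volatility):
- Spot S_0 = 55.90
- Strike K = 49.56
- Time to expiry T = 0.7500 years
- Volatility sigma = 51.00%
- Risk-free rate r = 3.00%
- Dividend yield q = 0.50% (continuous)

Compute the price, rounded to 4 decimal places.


Answer: Price = 5.9246

Derivation:
d1 = (ln(S/K) + (r - q + 0.5*sigma^2) * T) / (sigma * sqrt(T)) = 0.53584405
d2 = d1 - sigma * sqrt(T) = 0.09417109
exp(-rT) = 0.97775124; exp(-qT) = 0.99625702
P = K * exp(-rT) * N(-d2) - S_0 * exp(-qT) * N(-d1)
N(-d1) = 0.29603317; N(-d2) = 0.46248663
P = 49.5600 * 0.97775124 * 0.46248663 - 55.9000 * 0.99625702 * 0.29603317 = 5.9246


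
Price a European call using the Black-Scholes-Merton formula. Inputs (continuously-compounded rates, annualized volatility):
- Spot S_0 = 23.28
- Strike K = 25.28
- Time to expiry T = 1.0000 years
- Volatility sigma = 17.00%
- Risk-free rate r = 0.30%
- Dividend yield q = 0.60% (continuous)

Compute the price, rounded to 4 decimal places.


d1 = (ln(S/K) + (r - q + 0.5*sigma^2) * T) / (sigma * sqrt(T)) = -0.41746439
d2 = d1 - sigma * sqrt(T) = -0.58746439
exp(-rT) = 0.99700450; exp(-qT) = 0.99401796
C = S_0 * exp(-qT) * N(d1) - K * exp(-rT) * N(d2)
N(d1) = 0.33816938; N(d2) = 0.27844593
C = 23.2800 * 0.99401796 * 0.33816938 - 25.2800 * 0.99700450 * 0.27844593 = 0.8075

Answer: Price = 0.8075


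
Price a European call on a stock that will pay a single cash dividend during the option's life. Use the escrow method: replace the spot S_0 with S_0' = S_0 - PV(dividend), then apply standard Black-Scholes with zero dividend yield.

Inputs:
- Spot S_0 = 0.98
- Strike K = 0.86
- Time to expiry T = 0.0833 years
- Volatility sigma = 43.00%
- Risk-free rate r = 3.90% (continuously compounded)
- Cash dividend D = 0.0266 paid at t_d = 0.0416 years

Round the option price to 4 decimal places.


PV(D) = D * exp(-r * t_d) = 0.0266 * 0.99837892 = 0.02655688
S_0' = S_0 - PV(D) = 0.9800 - 0.02655688 = 0.95344312
d1 = (ln(S_0'/K) + (r + sigma^2/2)*T) / (sigma*sqrt(T)) = 0.91935639
d2 = d1 - sigma*sqrt(T) = 0.79525092
exp(-rT) = 0.99675657
N(d1) = 0.82104541; N(d2) = 0.78676622
C = S_0' * N(d1) - K * exp(-rT) * N(d2) = 0.95344312 * 0.82104541 - 0.8600 * 0.99675657 * 0.78676622 = 0.1084

Answer: Price = 0.1084


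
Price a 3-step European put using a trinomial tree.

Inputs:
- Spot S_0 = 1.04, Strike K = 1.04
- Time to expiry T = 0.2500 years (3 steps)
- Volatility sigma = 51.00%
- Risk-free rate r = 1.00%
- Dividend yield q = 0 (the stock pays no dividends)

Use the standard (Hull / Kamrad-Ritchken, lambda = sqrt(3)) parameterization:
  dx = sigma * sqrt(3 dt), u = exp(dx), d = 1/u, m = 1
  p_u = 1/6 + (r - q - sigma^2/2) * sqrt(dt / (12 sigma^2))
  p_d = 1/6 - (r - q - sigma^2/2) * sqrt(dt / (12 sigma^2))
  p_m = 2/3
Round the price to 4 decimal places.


dt = T/N = 0.083333; dx = sigma*sqrt(3*dt) = 0.255000
u = exp(dx) = 1.290462; d = 1/u = 0.774916
p_u = 0.147051, p_m = 0.666667, p_d = 0.186283
Discount per step: exp(-r*dt) = 0.999167
Stock lattice S(k, j) with j the centered position index:
  k=0: S(0,+0) = 1.0400
  k=1: S(1,-1) = 0.8059; S(1,+0) = 1.0400; S(1,+1) = 1.3421
  k=2: S(2,-2) = 0.6245; S(2,-1) = 0.8059; S(2,+0) = 1.0400; S(2,+1) = 1.3421; S(2,+2) = 1.7319
  k=3: S(3,-3) = 0.4839; S(3,-2) = 0.6245; S(3,-1) = 0.8059; S(3,+0) = 1.0400; S(3,+1) = 1.3421; S(3,+2) = 1.7319; S(3,+3) = 2.2350
Terminal payoffs V(N, j) = max(K - S_T, 0):
  V(3,-3) = 0.556053; V(3,-2) = 0.415485; V(3,-1) = 0.234087; V(3,+0) = 0.000000; V(3,+1) = 0.000000; V(3,+2) = 0.000000; V(3,+3) = 0.000000
Backward induction: V(k, j) = exp(-r*dt) * [p_u * V(k+1, j+1) + p_m * V(k+1, j) + p_d * V(k+1, j-1)]
  V(2,-2) = exp(-r*dt) * [p_u*0.234087 + p_m*0.415485 + p_d*0.556053] = 0.414650
  V(2,-1) = exp(-r*dt) * [p_u*0.000000 + p_m*0.234087 + p_d*0.415485] = 0.233261
  V(2,+0) = exp(-r*dt) * [p_u*0.000000 + p_m*0.000000 + p_d*0.234087] = 0.043570
  V(2,+1) = exp(-r*dt) * [p_u*0.000000 + p_m*0.000000 + p_d*0.000000] = 0.000000
  V(2,+2) = exp(-r*dt) * [p_u*0.000000 + p_m*0.000000 + p_d*0.000000] = 0.000000
  V(1,-1) = exp(-r*dt) * [p_u*0.043570 + p_m*0.233261 + p_d*0.414650] = 0.238957
  V(1,+0) = exp(-r*dt) * [p_u*0.000000 + p_m*0.043570 + p_d*0.233261] = 0.072439
  V(1,+1) = exp(-r*dt) * [p_u*0.000000 + p_m*0.000000 + p_d*0.043570] = 0.008110
  V(0,+0) = exp(-r*dt) * [p_u*0.008110 + p_m*0.072439 + p_d*0.238957] = 0.093920

Answer: Price = V(0,0) = 0.0939


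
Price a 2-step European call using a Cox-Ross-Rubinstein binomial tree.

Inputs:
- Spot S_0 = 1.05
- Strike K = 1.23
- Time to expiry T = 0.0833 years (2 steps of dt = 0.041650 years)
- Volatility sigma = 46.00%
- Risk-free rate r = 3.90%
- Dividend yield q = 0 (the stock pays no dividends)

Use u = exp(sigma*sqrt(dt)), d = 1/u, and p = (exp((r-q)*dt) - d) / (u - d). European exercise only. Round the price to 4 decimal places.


Answer: Price = V(0,0) = 0.0087

Derivation:
dt = T/N = 0.041650
u = exp(sigma*sqrt(dt)) = 1.098426; d = 1/u = 0.910394
p = (exp((r-q)*dt) - d) / (u - d) = 0.485193
Discount per step: exp(-r*dt) = 0.998377
Stock lattice S(k, i) with i counting down-moves:
  k=0: S(0,0) = 1.0500
  k=1: S(1,0) = 1.1533; S(1,1) = 0.9559
  k=2: S(2,0) = 1.2669; S(2,1) = 1.0500; S(2,2) = 0.8703
Terminal payoffs V(N, i) = max(S_T - K, 0):
  V(2,0) = 0.036867; V(2,1) = 0.000000; V(2,2) = 0.000000
Backward induction: V(k, i) = exp(-r*dt) * [p * V(k+1, i) + (1-p) * V(k+1, i+1)].
  V(1,0) = exp(-r*dt) * [p*0.036867 + (1-p)*0.000000] = 0.017859
  V(1,1) = exp(-r*dt) * [p*0.000000 + (1-p)*0.000000] = 0.000000
  V(0,0) = exp(-r*dt) * [p*0.017859 + (1-p)*0.000000] = 0.008651


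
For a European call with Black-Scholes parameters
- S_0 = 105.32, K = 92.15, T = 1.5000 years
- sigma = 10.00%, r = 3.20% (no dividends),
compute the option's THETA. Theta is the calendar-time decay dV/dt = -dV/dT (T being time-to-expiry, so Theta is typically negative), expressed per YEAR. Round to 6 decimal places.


Answer: Theta = -3.113408

Derivation:
d1 = 1.5438778715; d2 = 1.4214033843
phi(d1) = 0.1211509519; exp(-qT) = 1.0000000000; exp(-rT) = 0.9531337871
Theta = -S*exp(-qT)*phi(d1)*sigma/(2*sqrt(T)) - r*K*exp(-rT)*N(d2) + q*S*exp(-qT)*N(d1)
N(d1) = 0.9386910391; N(d2) = 0.9224002384; sqrt(T) = 1.2247448714
Term 1 = -105.3200 * 1.0000000000 * 0.1211509519 * 0.1000 / (2 * 1.2247448714) = -0.5209092339
Term 2 = -0.0320 * 92.1500 * 0.9531337871 * 0.9224002384 = -2.5924989507
Term 3 = 0 (no dividend yield, q = 0)
Theta = -0.5209092339 + (-2.5924989507) + (0.0000000000) = -3.113408


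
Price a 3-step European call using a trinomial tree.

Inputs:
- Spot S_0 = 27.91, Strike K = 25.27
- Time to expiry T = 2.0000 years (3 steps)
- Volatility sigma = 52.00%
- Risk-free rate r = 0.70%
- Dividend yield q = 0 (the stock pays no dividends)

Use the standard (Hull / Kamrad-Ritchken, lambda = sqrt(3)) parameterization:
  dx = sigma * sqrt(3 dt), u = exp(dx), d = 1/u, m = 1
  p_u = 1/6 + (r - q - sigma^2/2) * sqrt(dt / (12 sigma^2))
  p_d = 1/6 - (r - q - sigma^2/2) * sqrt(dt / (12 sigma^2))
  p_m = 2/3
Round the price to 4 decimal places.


Answer: Price = V(0,0) = 8.5119

Derivation:
dt = T/N = 0.666667; dx = sigma*sqrt(3*dt) = 0.735391
u = exp(dx) = 2.086298; d = 1/u = 0.479318
p_u = 0.108557, p_m = 0.666667, p_d = 0.224776
Discount per step: exp(-r*dt) = 0.995344
Stock lattice S(k, j) with j the centered position index:
  k=0: S(0,+0) = 27.9100
  k=1: S(1,-1) = 13.3778; S(1,+0) = 27.9100; S(1,+1) = 58.2286
  k=2: S(2,-2) = 6.4122; S(2,-1) = 13.3778; S(2,+0) = 27.9100; S(2,+1) = 58.2286; S(2,+2) = 121.4821
  k=3: S(3,-3) = 3.0735; S(3,-2) = 6.4122; S(3,-1) = 13.3778; S(3,+0) = 27.9100; S(3,+1) = 58.2286; S(3,+2) = 121.4821; S(3,+3) = 253.4479
Terminal payoffs V(N, j) = max(S_T - K, 0):
  V(3,-3) = 0.000000; V(3,-2) = 0.000000; V(3,-1) = 0.000000; V(3,+0) = 2.640000; V(3,+1) = 32.958568; V(3,+2) = 96.212127; V(3,+3) = 228.177881
Backward induction: V(k, j) = exp(-r*dt) * [p_u * V(k+1, j+1) + p_m * V(k+1, j) + p_d * V(k+1, j-1)]
  V(2,-2) = exp(-r*dt) * [p_u*0.000000 + p_m*0.000000 + p_d*0.000000] = 0.000000
  V(2,-1) = exp(-r*dt) * [p_u*2.640000 + p_m*0.000000 + p_d*0.000000] = 0.285256
  V(2,+0) = exp(-r*dt) * [p_u*32.958568 + p_m*2.640000 + p_d*0.000000] = 5.313031
  V(2,+1) = exp(-r*dt) * [p_u*96.212127 + p_m*32.958568 + p_d*2.640000] = 32.856599
  V(2,+2) = exp(-r*dt) * [p_u*228.177881 + p_m*96.212127 + p_d*32.958568] = 95.871583
  V(1,-1) = exp(-r*dt) * [p_u*5.313031 + p_m*0.285256 + p_d*0.000000] = 0.763367
  V(1,+0) = exp(-r*dt) * [p_u*32.856599 + p_m*5.313031 + p_d*0.285256] = 7.139557
  V(1,+1) = exp(-r*dt) * [p_u*95.871583 + p_m*32.856599 + p_d*5.313031] = 33.350176
  V(0,+0) = exp(-r*dt) * [p_u*33.350176 + p_m*7.139557 + p_d*0.763367] = 8.511872


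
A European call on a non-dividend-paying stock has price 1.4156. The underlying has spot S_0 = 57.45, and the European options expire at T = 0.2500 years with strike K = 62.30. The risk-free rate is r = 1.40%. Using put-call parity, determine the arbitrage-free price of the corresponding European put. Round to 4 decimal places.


Put-call parity: C - P = S_0 * exp(-qT) - K * exp(-rT).
S_0 * exp(-qT) = 57.4500 * 1.00000000 = 57.45000000
K * exp(-rT) = 62.3000 * 0.99650612 = 62.08233114
P = C - S*exp(-qT) + K*exp(-rT)
P = 1.4156 - 57.45000000 + 62.08233114 = 6.0479

Answer: Put price = 6.0479


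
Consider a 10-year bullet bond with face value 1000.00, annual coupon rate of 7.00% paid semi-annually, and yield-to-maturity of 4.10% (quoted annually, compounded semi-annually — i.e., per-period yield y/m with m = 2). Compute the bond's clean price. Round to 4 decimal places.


Coupon per period c = face * coupon_rate / m = 35.000000
Periods per year m = 2; per-period yield y/m = 0.020500
Number of cashflows N = 20
Cashflows (t years, CF_t, discount factor 1/(1+y/m)^(m*t), PV):
  t = 0.5000: CF_t = 35.000000, DF = 0.979912, PV = 34.296913
  t = 1.0000: CF_t = 35.000000, DF = 0.960227, PV = 33.607950
  t = 1.5000: CF_t = 35.000000, DF = 0.940938, PV = 32.932827
  t = 2.0000: CF_t = 35.000000, DF = 0.922036, PV = 32.271266
  t = 2.5000: CF_t = 35.000000, DF = 0.903514, PV = 31.622995
  t = 3.0000: CF_t = 35.000000, DF = 0.885364, PV = 30.987746
  t = 3.5000: CF_t = 35.000000, DF = 0.867579, PV = 30.365258
  t = 4.0000: CF_t = 35.000000, DF = 0.850151, PV = 29.755275
  t = 4.5000: CF_t = 35.000000, DF = 0.833073, PV = 29.157546
  t = 5.0000: CF_t = 35.000000, DF = 0.816338, PV = 28.571823
  t = 5.5000: CF_t = 35.000000, DF = 0.799939, PV = 27.997867
  t = 6.0000: CF_t = 35.000000, DF = 0.783870, PV = 27.435440
  t = 6.5000: CF_t = 35.000000, DF = 0.768123, PV = 26.884312
  t = 7.0000: CF_t = 35.000000, DF = 0.752693, PV = 26.344255
  t = 7.5000: CF_t = 35.000000, DF = 0.737573, PV = 25.815046
  t = 8.0000: CF_t = 35.000000, DF = 0.722756, PV = 25.296469
  t = 8.5000: CF_t = 35.000000, DF = 0.708237, PV = 24.788308
  t = 9.0000: CF_t = 35.000000, DF = 0.694010, PV = 24.290356
  t = 9.5000: CF_t = 35.000000, DF = 0.680069, PV = 23.802407
  t = 10.0000: CF_t = 1035.000000, DF = 0.666407, PV = 689.731672
Price P = sum_t PV_t = 1235.955733

Answer: Price = 1235.9557


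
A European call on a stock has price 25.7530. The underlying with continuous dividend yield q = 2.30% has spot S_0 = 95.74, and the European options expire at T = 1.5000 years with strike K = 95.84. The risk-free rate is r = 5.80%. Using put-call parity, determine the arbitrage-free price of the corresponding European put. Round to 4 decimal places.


Put-call parity: C - P = S_0 * exp(-qT) - K * exp(-rT).
S_0 * exp(-qT) = 95.7400 * 0.96608834 = 92.49329764
K * exp(-rT) = 95.8400 * 0.91667710 = 87.85433285
P = C - S*exp(-qT) + K*exp(-rT)
P = 25.7530 - 92.49329764 + 87.85433285 = 21.1140

Answer: Put price = 21.1140


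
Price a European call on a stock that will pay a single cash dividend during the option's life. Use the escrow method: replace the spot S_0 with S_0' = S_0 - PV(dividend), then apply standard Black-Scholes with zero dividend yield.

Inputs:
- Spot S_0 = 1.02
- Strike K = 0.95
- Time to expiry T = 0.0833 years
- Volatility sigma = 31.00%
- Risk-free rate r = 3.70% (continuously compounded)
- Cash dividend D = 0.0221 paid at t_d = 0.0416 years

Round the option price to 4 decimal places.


Answer: Price = 0.0659

Derivation:
PV(D) = D * exp(-r * t_d) = 0.0221 * 0.99846198 = 0.02206601
S_0' = S_0 - PV(D) = 1.0200 - 0.02206601 = 0.99793399
d1 = (ln(S_0'/K) + (r + sigma^2/2)*T) / (sigma*sqrt(T)) = 0.62936109
d2 = d1 - sigma*sqrt(T) = 0.53988969
exp(-rT) = 0.99692264
N(d1) = 0.73544366; N(d2) = 0.70536345
C = S_0' * N(d1) - K * exp(-rT) * N(d2) = 0.99793399 * 0.73544366 - 0.9500 * 0.99692264 * 0.70536345 = 0.0659


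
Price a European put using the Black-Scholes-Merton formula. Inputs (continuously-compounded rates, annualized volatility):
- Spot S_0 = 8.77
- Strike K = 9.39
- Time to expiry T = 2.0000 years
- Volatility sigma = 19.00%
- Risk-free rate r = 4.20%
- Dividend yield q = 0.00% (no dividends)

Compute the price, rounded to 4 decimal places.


Answer: Price = 0.8633

Derivation:
d1 = (ln(S/K) + (r - q + 0.5*sigma^2) * T) / (sigma * sqrt(T)) = 0.19274805
d2 = d1 - sigma * sqrt(T) = -0.07595252
exp(-rT) = 0.91943126; exp(-qT) = 1.00000000
P = K * exp(-rT) * N(-d2) - S_0 * exp(-qT) * N(-d1)
N(-d1) = 0.42357814; N(-d2) = 0.53027157
P = 9.3900 * 0.91943126 * 0.53027157 - 8.7700 * 1.00000000 * 0.42357814 = 0.8633


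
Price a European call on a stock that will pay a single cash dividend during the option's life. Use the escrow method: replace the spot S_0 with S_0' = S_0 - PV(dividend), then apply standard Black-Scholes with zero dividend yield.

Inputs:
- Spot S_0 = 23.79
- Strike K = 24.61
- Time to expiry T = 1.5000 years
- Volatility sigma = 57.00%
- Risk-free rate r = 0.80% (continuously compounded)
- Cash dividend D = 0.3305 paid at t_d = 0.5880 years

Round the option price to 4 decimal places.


Answer: Price = 6.1010

Derivation:
PV(D) = D * exp(-r * t_d) = 0.3305 * 0.99530705 = 0.32894898
S_0' = S_0 - PV(D) = 23.7900 - 0.32894898 = 23.46105102
d1 = (ln(S_0'/K) + (r + sigma^2/2)*T) / (sigma*sqrt(T)) = 0.29775450
d2 = d1 - sigma*sqrt(T) = -0.40035008
exp(-rT) = 0.98807171
N(d1) = 0.61705473; N(d2) = 0.34444934
C = S_0' * N(d1) - K * exp(-rT) * N(d2) = 23.46105102 * 0.61705473 - 24.6100 * 0.98807171 * 0.34444934 = 6.1010


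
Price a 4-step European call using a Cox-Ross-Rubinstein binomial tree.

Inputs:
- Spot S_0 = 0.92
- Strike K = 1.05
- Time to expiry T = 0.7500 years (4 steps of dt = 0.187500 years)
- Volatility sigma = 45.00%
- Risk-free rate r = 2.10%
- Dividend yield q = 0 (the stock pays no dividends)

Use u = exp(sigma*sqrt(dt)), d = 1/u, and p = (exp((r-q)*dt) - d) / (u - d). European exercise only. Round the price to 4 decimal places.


dt = T/N = 0.187500
u = exp(sigma*sqrt(dt)) = 1.215136; d = 1/u = 0.822953
p = (exp((r-q)*dt) - d) / (u - d) = 0.461499
Discount per step: exp(-r*dt) = 0.996070
Stock lattice S(k, i) with i counting down-moves:
  k=0: S(0,0) = 0.9200
  k=1: S(1,0) = 1.1179; S(1,1) = 0.7571
  k=2: S(2,0) = 1.3584; S(2,1) = 0.9200; S(2,2) = 0.6231
  k=3: S(3,0) = 1.6507; S(3,1) = 1.1179; S(3,2) = 0.7571; S(3,3) = 0.5128
  k=4: S(4,0) = 2.0058; S(4,1) = 1.3584; S(4,2) = 0.9200; S(4,3) = 0.6231; S(4,4) = 0.4220
Terminal payoffs V(N, i) = max(S_T - K, 0):
  V(4,0) = 0.955797; V(4,1) = 0.308430; V(4,2) = 0.000000; V(4,3) = 0.000000; V(4,4) = 0.000000
Backward induction: V(k, i) = exp(-r*dt) * [p * V(k+1, i) + (1-p) * V(k+1, i+1)].
  V(3,0) = exp(-r*dt) * [p*0.955797 + (1-p)*0.308430] = 0.604803
  V(3,1) = exp(-r*dt) * [p*0.308430 + (1-p)*0.000000] = 0.141781
  V(3,2) = exp(-r*dt) * [p*0.000000 + (1-p)*0.000000] = 0.000000
  V(3,3) = exp(-r*dt) * [p*0.000000 + (1-p)*0.000000] = 0.000000
  V(2,0) = exp(-r*dt) * [p*0.604803 + (1-p)*0.141781] = 0.354069
  V(2,1) = exp(-r*dt) * [p*0.141781 + (1-p)*0.000000] = 0.065175
  V(2,2) = exp(-r*dt) * [p*0.000000 + (1-p)*0.000000] = 0.000000
  V(1,0) = exp(-r*dt) * [p*0.354069 + (1-p)*0.065175] = 0.197719
  V(1,1) = exp(-r*dt) * [p*0.065175 + (1-p)*0.000000] = 0.029960
  V(0,0) = exp(-r*dt) * [p*0.197719 + (1-p)*0.029960] = 0.106959

Answer: Price = V(0,0) = 0.1070


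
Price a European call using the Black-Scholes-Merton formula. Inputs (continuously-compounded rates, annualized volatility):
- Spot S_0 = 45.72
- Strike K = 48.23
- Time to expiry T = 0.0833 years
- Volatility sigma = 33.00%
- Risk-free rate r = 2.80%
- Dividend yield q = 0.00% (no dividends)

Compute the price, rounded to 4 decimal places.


Answer: Price = 0.8336

Derivation:
d1 = (ln(S/K) + (r - q + 0.5*sigma^2) * T) / (sigma * sqrt(T)) = -0.48903277
d2 = d1 - sigma * sqrt(T) = -0.58427651
exp(-rT) = 0.99767032; exp(-qT) = 1.00000000
C = S_0 * exp(-qT) * N(d1) - K * exp(-rT) * N(d2)
N(d1) = 0.31240925; N(d2) = 0.27951715
C = 45.7200 * 1.00000000 * 0.31240925 - 48.2300 * 0.99767032 * 0.27951715 = 0.8336


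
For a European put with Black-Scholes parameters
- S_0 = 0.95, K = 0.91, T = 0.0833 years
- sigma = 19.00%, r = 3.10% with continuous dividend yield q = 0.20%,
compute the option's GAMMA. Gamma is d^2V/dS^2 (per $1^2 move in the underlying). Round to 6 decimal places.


Answer: Gamma = 5.308283

Derivation:
d1 = 0.8559255463; d2 = 0.8010882414
phi(d1) = 0.2765834200; exp(-qT) = 0.9998334139; exp(-rT) = 0.9974210313
Gamma = exp(-qT) * phi(d1) / (S * sigma * sqrt(T)) = 0.9998334139 * 0.2765834200 / (0.9500 * 0.1900 * 0.2886173938) = 5.308283


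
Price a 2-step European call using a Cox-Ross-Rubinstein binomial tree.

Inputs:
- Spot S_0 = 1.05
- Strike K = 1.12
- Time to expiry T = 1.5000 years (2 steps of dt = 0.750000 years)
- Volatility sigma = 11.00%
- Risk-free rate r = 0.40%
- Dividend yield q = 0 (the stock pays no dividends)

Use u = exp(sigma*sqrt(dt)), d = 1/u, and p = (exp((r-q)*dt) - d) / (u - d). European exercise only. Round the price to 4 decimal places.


dt = T/N = 0.750000
u = exp(sigma*sqrt(dt)) = 1.099948; d = 1/u = 0.909134
p = (exp((r-q)*dt) - d) / (u - d) = 0.491948
Discount per step: exp(-r*dt) = 0.997004
Stock lattice S(k, i) with i counting down-moves:
  k=0: S(0,0) = 1.0500
  k=1: S(1,0) = 1.1549; S(1,1) = 0.9546
  k=2: S(2,0) = 1.2704; S(2,1) = 1.0500; S(2,2) = 0.8679
Terminal payoffs V(N, i) = max(S_T - K, 0):
  V(2,0) = 0.150380; V(2,1) = 0.000000; V(2,2) = 0.000000
Backward induction: V(k, i) = exp(-r*dt) * [p * V(k+1, i) + (1-p) * V(k+1, i+1)].
  V(1,0) = exp(-r*dt) * [p*0.150380 + (1-p)*0.000000] = 0.073757
  V(1,1) = exp(-r*dt) * [p*0.000000 + (1-p)*0.000000] = 0.000000
  V(0,0) = exp(-r*dt) * [p*0.073757 + (1-p)*0.000000] = 0.036176

Answer: Price = V(0,0) = 0.0362


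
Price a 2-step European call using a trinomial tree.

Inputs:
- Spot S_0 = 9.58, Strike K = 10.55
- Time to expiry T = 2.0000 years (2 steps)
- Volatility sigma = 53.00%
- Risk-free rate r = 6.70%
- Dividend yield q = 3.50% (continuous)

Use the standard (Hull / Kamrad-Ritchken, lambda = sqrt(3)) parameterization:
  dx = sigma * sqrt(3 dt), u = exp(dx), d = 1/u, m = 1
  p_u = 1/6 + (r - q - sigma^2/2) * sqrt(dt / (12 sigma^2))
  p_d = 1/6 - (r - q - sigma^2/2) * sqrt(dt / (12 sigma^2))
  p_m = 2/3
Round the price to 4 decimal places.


dt = T/N = 1.000000; dx = sigma*sqrt(3*dt) = 0.917987
u = exp(dx) = 2.504244; d = 1/u = 0.399322
p_u = 0.107597, p_m = 0.666667, p_d = 0.225736
Discount per step: exp(-r*dt) = 0.935195
Stock lattice S(k, j) with j the centered position index:
  k=0: S(0,+0) = 9.5800
  k=1: S(1,-1) = 3.8255; S(1,+0) = 9.5800; S(1,+1) = 23.9907
  k=2: S(2,-2) = 1.5276; S(2,-1) = 3.8255; S(2,+0) = 9.5800; S(2,+1) = 23.9907; S(2,+2) = 60.0785
Terminal payoffs V(N, j) = max(S_T - K, 0):
  V(2,-2) = 0.000000; V(2,-1) = 0.000000; V(2,+0) = 0.000000; V(2,+1) = 13.440658; V(2,+2) = 49.528464
Backward induction: V(k, j) = exp(-r*dt) * [p_u * V(k+1, j+1) + p_m * V(k+1, j) + p_d * V(k+1, j-1)]
  V(1,-1) = exp(-r*dt) * [p_u*0.000000 + p_m*0.000000 + p_d*0.000000] = 0.000000
  V(1,+0) = exp(-r*dt) * [p_u*13.440658 + p_m*0.000000 + p_d*0.000000] = 1.352458
  V(1,+1) = exp(-r*dt) * [p_u*49.528464 + p_m*13.440658 + p_d*0.000000] = 13.363531
  V(0,+0) = exp(-r*dt) * [p_u*13.363531 + p_m*1.352458 + p_d*0.000000] = 2.187905

Answer: Price = V(0,0) = 2.1879


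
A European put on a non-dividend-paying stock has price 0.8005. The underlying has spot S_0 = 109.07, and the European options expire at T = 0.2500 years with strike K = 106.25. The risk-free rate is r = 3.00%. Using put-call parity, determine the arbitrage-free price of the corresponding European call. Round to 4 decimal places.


Put-call parity: C - P = S_0 * exp(-qT) - K * exp(-rT).
S_0 * exp(-qT) = 109.0700 * 1.00000000 = 109.07000000
K * exp(-rT) = 106.2500 * 0.99252805 = 105.45610582
C = P + S*exp(-qT) - K*exp(-rT)
C = 0.8005 + 109.07000000 - 105.45610582 = 4.4144

Answer: Call price = 4.4144


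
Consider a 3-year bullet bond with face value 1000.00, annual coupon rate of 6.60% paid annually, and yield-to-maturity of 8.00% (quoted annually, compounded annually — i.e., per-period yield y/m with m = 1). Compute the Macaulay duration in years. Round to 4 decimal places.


Answer: Macaulay duration = 2.8145 years

Derivation:
Coupon per period c = face * coupon_rate / m = 66.000000
Periods per year m = 1; per-period yield y/m = 0.080000
Number of cashflows N = 3
Cashflows (t years, CF_t, discount factor 1/(1+y/m)^(m*t), PV):
  t = 1.0000: CF_t = 66.000000, DF = 0.925926, PV = 61.111111
  t = 2.0000: CF_t = 66.000000, DF = 0.857339, PV = 56.584362
  t = 3.0000: CF_t = 1066.000000, DF = 0.793832, PV = 846.225169
Price P = sum_t PV_t = 963.920642
Macaulay numerator sum_t t * PV_t:
  t * PV_t at t = 1.0000: 61.111111
  t * PV_t at t = 2.0000: 113.168724
  t * PV_t at t = 3.0000: 2538.675507
Macaulay duration D = (sum_t t * PV_t) / P = 2712.955342 / 963.920642 = 2.814501


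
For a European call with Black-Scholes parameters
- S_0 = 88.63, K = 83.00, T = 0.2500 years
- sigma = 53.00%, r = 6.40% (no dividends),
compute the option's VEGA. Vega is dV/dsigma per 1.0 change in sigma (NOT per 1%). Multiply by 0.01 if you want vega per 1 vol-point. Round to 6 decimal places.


d1 = 0.4405369545; d2 = 0.1755369545
phi(d1) = 0.3620492823; exp(-qT) = 1.0000000000; exp(-rT) = 0.9841273201
Vega = S * exp(-qT) * phi(d1) * sqrt(T) = 88.6300 * 1.0000000000 * 0.3620492823 * 0.5000000000 = 16.044214

Answer: Vega = 16.044214


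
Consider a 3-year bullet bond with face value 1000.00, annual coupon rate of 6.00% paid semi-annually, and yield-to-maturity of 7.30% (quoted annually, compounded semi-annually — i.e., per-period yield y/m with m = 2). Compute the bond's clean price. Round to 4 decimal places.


Coupon per period c = face * coupon_rate / m = 30.000000
Periods per year m = 2; per-period yield y/m = 0.036500
Number of cashflows N = 6
Cashflows (t years, CF_t, discount factor 1/(1+y/m)^(m*t), PV):
  t = 0.5000: CF_t = 30.000000, DF = 0.964785, PV = 28.943560
  t = 1.0000: CF_t = 30.000000, DF = 0.930811, PV = 27.924322
  t = 1.5000: CF_t = 30.000000, DF = 0.898033, PV = 26.940977
  t = 2.0000: CF_t = 30.000000, DF = 0.866409, PV = 25.992259
  t = 2.5000: CF_t = 30.000000, DF = 0.835898, PV = 25.076950
  t = 3.0000: CF_t = 1030.000000, DF = 0.806462, PV = 830.656344
Price P = sum_t PV_t = 965.534412

Answer: Price = 965.5344


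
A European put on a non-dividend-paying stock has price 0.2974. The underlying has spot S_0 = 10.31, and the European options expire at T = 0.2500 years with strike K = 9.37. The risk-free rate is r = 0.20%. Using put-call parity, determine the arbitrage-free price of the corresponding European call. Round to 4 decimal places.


Put-call parity: C - P = S_0 * exp(-qT) - K * exp(-rT).
S_0 * exp(-qT) = 10.3100 * 1.00000000 = 10.31000000
K * exp(-rT) = 9.3700 * 0.99950012 = 9.36531617
C = P + S*exp(-qT) - K*exp(-rT)
C = 0.2974 + 10.31000000 - 9.36531617 = 1.2421

Answer: Call price = 1.2421


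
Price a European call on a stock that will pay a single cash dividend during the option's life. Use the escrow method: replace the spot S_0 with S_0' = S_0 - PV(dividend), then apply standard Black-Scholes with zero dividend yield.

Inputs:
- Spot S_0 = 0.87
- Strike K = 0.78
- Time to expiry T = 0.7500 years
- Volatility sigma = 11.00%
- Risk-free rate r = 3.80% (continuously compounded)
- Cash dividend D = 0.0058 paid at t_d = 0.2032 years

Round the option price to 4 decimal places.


Answer: Price = 0.1091

Derivation:
PV(D) = D * exp(-r * t_d) = 0.0058 * 0.99230813 = 0.00575539
S_0' = S_0 - PV(D) = 0.8700 - 0.00575539 = 0.86424461
d1 = (ln(S_0'/K) + (r + sigma^2/2)*T) / (sigma*sqrt(T)) = 1.42342482
d2 = d1 - sigma*sqrt(T) = 1.32816202
exp(-rT) = 0.97190229
N(d1) = 0.92269348; N(d2) = 0.90793771
C = S_0' * N(d1) - K * exp(-rT) * N(d2) = 0.86424461 * 0.92269348 - 0.7800 * 0.97190229 * 0.90793771 = 0.1091


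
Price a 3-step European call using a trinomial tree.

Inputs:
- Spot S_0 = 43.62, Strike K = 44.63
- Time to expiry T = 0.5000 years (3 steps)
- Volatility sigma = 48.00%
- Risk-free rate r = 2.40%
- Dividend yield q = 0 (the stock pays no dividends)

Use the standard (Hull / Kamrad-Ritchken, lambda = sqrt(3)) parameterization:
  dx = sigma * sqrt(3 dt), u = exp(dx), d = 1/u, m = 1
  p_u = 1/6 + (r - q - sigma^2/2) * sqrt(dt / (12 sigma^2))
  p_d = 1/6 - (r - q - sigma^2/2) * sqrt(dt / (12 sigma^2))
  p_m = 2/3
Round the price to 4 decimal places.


Answer: Price = V(0,0) = 5.2800

Derivation:
dt = T/N = 0.166667; dx = sigma*sqrt(3*dt) = 0.339411
u = exp(dx) = 1.404121; d = 1/u = 0.712189
p_u = 0.144275, p_m = 0.666667, p_d = 0.189058
Discount per step: exp(-r*dt) = 0.996008
Stock lattice S(k, j) with j the centered position index:
  k=0: S(0,+0) = 43.6200
  k=1: S(1,-1) = 31.0657; S(1,+0) = 43.6200; S(1,+1) = 61.2477
  k=2: S(2,-2) = 22.1247; S(2,-1) = 31.0657; S(2,+0) = 43.6200; S(2,+1) = 61.2477; S(2,+2) = 85.9992
  k=3: S(3,-3) = 15.7570; S(3,-2) = 22.1247; S(3,-1) = 31.0657; S(3,+0) = 43.6200; S(3,+1) = 61.2477; S(3,+2) = 85.9992; S(3,+3) = 120.7533
Terminal payoffs V(N, j) = max(S_T - K, 0):
  V(3,-3) = 0.000000; V(3,-2) = 0.000000; V(3,-1) = 0.000000; V(3,+0) = 0.000000; V(3,+1) = 16.617744; V(3,+2) = 41.369224; V(3,+3) = 76.123288
Backward induction: V(k, j) = exp(-r*dt) * [p_u * V(k+1, j+1) + p_m * V(k+1, j) + p_d * V(k+1, j-1)]
  V(2,-2) = exp(-r*dt) * [p_u*0.000000 + p_m*0.000000 + p_d*0.000000] = 0.000000
  V(2,-1) = exp(-r*dt) * [p_u*0.000000 + p_m*0.000000 + p_d*0.000000] = 0.000000
  V(2,+0) = exp(-r*dt) * [p_u*16.617744 + p_m*0.000000 + p_d*0.000000] = 2.387953
  V(2,+1) = exp(-r*dt) * [p_u*41.369224 + p_m*16.617744 + p_d*0.000000] = 16.978987
  V(2,+2) = exp(-r*dt) * [p_u*76.123288 + p_m*41.369224 + p_d*16.617744] = 41.537408
  V(1,-1) = exp(-r*dt) * [p_u*2.387953 + p_m*0.000000 + p_d*0.000000] = 0.343147
  V(1,+0) = exp(-r*dt) * [p_u*16.978987 + p_m*2.387953 + p_d*0.000000] = 4.025477
  V(1,+1) = exp(-r*dt) * [p_u*41.537408 + p_m*16.978987 + p_d*2.387953] = 17.692682
  V(0,+0) = exp(-r*dt) * [p_u*17.692682 + p_m*4.025477 + p_d*0.343147] = 5.279975


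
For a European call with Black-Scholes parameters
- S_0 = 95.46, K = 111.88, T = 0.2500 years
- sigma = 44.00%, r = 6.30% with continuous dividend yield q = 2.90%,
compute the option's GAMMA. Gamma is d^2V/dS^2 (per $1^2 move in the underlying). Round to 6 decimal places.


Answer: Gamma = 0.016005

Derivation:
d1 = -0.5728161671; d2 = -0.7928161671
phi(d1) = 0.3385790398; exp(-qT) = 0.9927762179; exp(-rT) = 0.9843733826
Gamma = exp(-qT) * phi(d1) / (S * sigma * sqrt(T)) = 0.9927762179 * 0.3385790398 / (95.4600 * 0.4400 * 0.5000000000) = 0.016005


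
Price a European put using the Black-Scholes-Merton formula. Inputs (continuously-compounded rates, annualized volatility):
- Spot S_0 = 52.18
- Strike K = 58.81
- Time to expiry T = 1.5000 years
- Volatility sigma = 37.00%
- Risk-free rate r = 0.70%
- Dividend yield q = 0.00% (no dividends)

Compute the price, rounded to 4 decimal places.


Answer: Price = 13.1804

Derivation:
d1 = (ln(S/K) + (r - q + 0.5*sigma^2) * T) / (sigma * sqrt(T)) = -0.01420622
d2 = d1 - sigma * sqrt(T) = -0.46736182
exp(-rT) = 0.98955493; exp(-qT) = 1.00000000
P = K * exp(-rT) * N(-d2) - S_0 * exp(-qT) * N(-d1)
N(-d1) = 0.50566727; N(-d2) = 0.67987948
P = 58.8100 * 0.98955493 * 0.67987948 - 52.1800 * 1.00000000 * 0.50566727 = 13.1804


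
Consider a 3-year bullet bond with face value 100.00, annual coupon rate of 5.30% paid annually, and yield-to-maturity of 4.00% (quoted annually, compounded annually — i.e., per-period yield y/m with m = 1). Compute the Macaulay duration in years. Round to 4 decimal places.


Coupon per period c = face * coupon_rate / m = 5.300000
Periods per year m = 1; per-period yield y/m = 0.040000
Number of cashflows N = 3
Cashflows (t years, CF_t, discount factor 1/(1+y/m)^(m*t), PV):
  t = 1.0000: CF_t = 5.300000, DF = 0.961538, PV = 5.096154
  t = 2.0000: CF_t = 5.300000, DF = 0.924556, PV = 4.900148
  t = 3.0000: CF_t = 105.300000, DF = 0.888996, PV = 93.611317
Price P = sum_t PV_t = 103.607618
Macaulay numerator sum_t t * PV_t:
  t * PV_t at t = 1.0000: 5.096154
  t * PV_t at t = 2.0000: 9.800296
  t * PV_t at t = 3.0000: 280.833950
Macaulay duration D = (sum_t t * PV_t) / P = 295.730399 / 103.607618 = 2.854331

Answer: Macaulay duration = 2.8543 years


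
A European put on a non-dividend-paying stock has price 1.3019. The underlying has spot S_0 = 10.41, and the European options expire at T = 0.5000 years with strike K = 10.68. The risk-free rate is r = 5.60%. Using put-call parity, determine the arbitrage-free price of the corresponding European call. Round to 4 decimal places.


Answer: Call price = 1.3268

Derivation:
Put-call parity: C - P = S_0 * exp(-qT) - K * exp(-rT).
S_0 * exp(-qT) = 10.4100 * 1.00000000 = 10.41000000
K * exp(-rT) = 10.6800 * 0.97238837 = 10.38510776
C = P + S*exp(-qT) - K*exp(-rT)
C = 1.3019 + 10.41000000 - 10.38510776 = 1.3268


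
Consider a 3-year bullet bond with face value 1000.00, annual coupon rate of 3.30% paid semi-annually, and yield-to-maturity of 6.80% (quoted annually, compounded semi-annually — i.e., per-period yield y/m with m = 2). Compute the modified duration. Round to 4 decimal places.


Answer: Modified duration = 2.7791

Derivation:
Coupon per period c = face * coupon_rate / m = 16.500000
Periods per year m = 2; per-period yield y/m = 0.034000
Number of cashflows N = 6
Cashflows (t years, CF_t, discount factor 1/(1+y/m)^(m*t), PV):
  t = 0.5000: CF_t = 16.500000, DF = 0.967118, PV = 15.957447
  t = 1.0000: CF_t = 16.500000, DF = 0.935317, PV = 15.432734
  t = 1.5000: CF_t = 16.500000, DF = 0.904562, PV = 14.925275
  t = 2.0000: CF_t = 16.500000, DF = 0.874818, PV = 14.434501
  t = 2.5000: CF_t = 16.500000, DF = 0.846052, PV = 13.959866
  t = 3.0000: CF_t = 1016.500000, DF = 0.818233, PV = 831.733416
Price P = sum_t PV_t = 906.443239
First compute Macaulay numerator sum_t t * PV_t:
  t * PV_t at t = 0.5000: 7.978723
  t * PV_t at t = 1.0000: 15.432734
  t * PV_t at t = 1.5000: 22.387912
  t * PV_t at t = 2.0000: 28.869003
  t * PV_t at t = 2.5000: 34.899665
  t * PV_t at t = 3.0000: 2495.200249
Macaulay duration D = 2604.768286 / 906.443239 = 2.873614
Modified duration = D / (1 + y/m) = 2.873614 / (1 + 0.034000) = 2.779124


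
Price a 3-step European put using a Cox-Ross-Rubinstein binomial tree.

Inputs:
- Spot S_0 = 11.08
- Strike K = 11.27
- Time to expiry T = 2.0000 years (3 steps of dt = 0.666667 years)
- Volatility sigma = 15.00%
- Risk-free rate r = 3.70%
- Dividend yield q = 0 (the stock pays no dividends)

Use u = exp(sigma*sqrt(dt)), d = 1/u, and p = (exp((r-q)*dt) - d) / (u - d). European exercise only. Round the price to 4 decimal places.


dt = T/N = 0.666667
u = exp(sigma*sqrt(dt)) = 1.130290; d = 1/u = 0.884728
p = (exp((r-q)*dt) - d) / (u - d) = 0.571119
Discount per step: exp(-r*dt) = 0.975635
Stock lattice S(k, i) with i counting down-moves:
  k=0: S(0,0) = 11.0800
  k=1: S(1,0) = 12.5236; S(1,1) = 9.8028
  k=2: S(2,0) = 14.1553; S(2,1) = 11.0800; S(2,2) = 8.6728
  k=3: S(3,0) = 15.9996; S(3,1) = 12.5236; S(3,2) = 9.8028; S(3,3) = 7.6731
Terminal payoffs V(N, i) = max(K - S_T, 0):
  V(3,0) = 0.000000; V(3,1) = 0.000000; V(3,2) = 1.467208; V(3,3) = 3.596919
Backward induction: V(k, i) = exp(-r*dt) * [p * V(k+1, i) + (1-p) * V(k+1, i+1)].
  V(2,0) = exp(-r*dt) * [p*0.000000 + (1-p)*0.000000] = 0.000000
  V(2,1) = exp(-r*dt) * [p*0.000000 + (1-p)*1.467208] = 0.613927
  V(2,2) = exp(-r*dt) * [p*1.467208 + (1-p)*3.596919] = 2.322598
  V(1,0) = exp(-r*dt) * [p*0.000000 + (1-p)*0.613927] = 0.256886
  V(1,1) = exp(-r*dt) * [p*0.613927 + (1-p)*2.322598] = 1.313931
  V(0,0) = exp(-r*dt) * [p*0.256886 + (1-p)*1.313931] = 0.692928

Answer: Price = V(0,0) = 0.6929


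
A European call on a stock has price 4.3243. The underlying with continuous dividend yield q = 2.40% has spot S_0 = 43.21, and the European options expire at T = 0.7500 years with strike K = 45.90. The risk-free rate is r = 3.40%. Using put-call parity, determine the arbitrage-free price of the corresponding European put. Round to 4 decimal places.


Answer: Put price = 6.6295

Derivation:
Put-call parity: C - P = S_0 * exp(-qT) - K * exp(-rT).
S_0 * exp(-qT) = 43.2100 * 0.98216103 = 42.43917821
K * exp(-rT) = 45.9000 * 0.97482238 = 44.74434719
P = C - S*exp(-qT) + K*exp(-rT)
P = 4.3243 - 42.43917821 + 44.74434719 = 6.6295


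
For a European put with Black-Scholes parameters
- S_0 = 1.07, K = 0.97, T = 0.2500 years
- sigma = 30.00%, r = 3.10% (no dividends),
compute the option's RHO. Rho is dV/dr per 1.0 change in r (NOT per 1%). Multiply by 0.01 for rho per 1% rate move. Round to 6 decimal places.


Answer: Rho = -0.063547

Derivation:
d1 = 0.7807857064; d2 = 0.6307857064
phi(d1) = 0.2941246291; exp(-qT) = 1.0000000000; exp(-rT) = 0.9922799538
N(-d2) = 0.2640903253
Rho = -K*T*exp(-rT)*N(-d2) = -0.9700 * 0.2500 * 0.9922799538 * 0.2640903253 = -0.063547


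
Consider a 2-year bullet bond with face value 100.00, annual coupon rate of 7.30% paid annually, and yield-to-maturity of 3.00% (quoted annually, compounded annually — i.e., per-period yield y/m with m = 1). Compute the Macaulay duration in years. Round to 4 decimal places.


Answer: Macaulay duration = 1.9345 years

Derivation:
Coupon per period c = face * coupon_rate / m = 7.300000
Periods per year m = 1; per-period yield y/m = 0.030000
Number of cashflows N = 2
Cashflows (t years, CF_t, discount factor 1/(1+y/m)^(m*t), PV):
  t = 1.0000: CF_t = 7.300000, DF = 0.970874, PV = 7.087379
  t = 2.0000: CF_t = 107.300000, DF = 0.942596, PV = 101.140541
Price P = sum_t PV_t = 108.227920
Macaulay numerator sum_t t * PV_t:
  t * PV_t at t = 1.0000: 7.087379
  t * PV_t at t = 2.0000: 202.281082
Macaulay duration D = (sum_t t * PV_t) / P = 209.368461 / 108.227920 = 1.934514


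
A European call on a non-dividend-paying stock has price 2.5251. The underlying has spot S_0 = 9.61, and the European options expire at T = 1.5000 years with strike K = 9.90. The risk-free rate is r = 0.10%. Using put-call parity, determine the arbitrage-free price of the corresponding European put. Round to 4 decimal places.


Put-call parity: C - P = S_0 * exp(-qT) - K * exp(-rT).
S_0 * exp(-qT) = 9.6100 * 1.00000000 = 9.61000000
K * exp(-rT) = 9.9000 * 0.99850112 = 9.88516113
P = C - S*exp(-qT) + K*exp(-rT)
P = 2.5251 - 9.61000000 + 9.88516113 = 2.8003

Answer: Put price = 2.8003


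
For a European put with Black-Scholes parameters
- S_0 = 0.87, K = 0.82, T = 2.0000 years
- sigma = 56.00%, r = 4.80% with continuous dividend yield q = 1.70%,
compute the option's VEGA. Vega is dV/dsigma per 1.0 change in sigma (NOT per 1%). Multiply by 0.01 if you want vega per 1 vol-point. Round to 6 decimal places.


Answer: Vega = 0.408065

Derivation:
d1 = 0.5490038560; d2 = -0.2429557390
phi(d1) = 0.3431316281; exp(-qT) = 0.9665715046; exp(-rT) = 0.9084640161
Vega = S * exp(-qT) * phi(d1) * sqrt(T) = 0.8700 * 0.9665715046 * 0.3431316281 * 1.4142135624 = 0.408065


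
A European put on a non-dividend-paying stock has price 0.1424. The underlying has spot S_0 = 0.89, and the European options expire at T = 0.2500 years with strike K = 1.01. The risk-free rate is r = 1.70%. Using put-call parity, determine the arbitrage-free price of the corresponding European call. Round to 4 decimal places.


Answer: Call price = 0.0267

Derivation:
Put-call parity: C - P = S_0 * exp(-qT) - K * exp(-rT).
S_0 * exp(-qT) = 0.8900 * 1.00000000 = 0.89000000
K * exp(-rT) = 1.0100 * 0.99575902 = 1.00571661
C = P + S*exp(-qT) - K*exp(-rT)
C = 0.1424 + 0.89000000 - 1.00571661 = 0.0267
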